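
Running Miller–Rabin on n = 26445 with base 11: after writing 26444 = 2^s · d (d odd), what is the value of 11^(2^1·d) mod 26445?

8776

n − 1 = 26444 = 2^2 · 6611, so s = 2 and d = 6611.
Repeated squaring mod 26445: 11^1 ≡ 11, 11^2 ≡ 121, 11^4 ≡ 14641, 11^8 ≡ 22156, 11^16 ≡ 16246, 11^32 ≡ 11416, 11^64 ≡ 4096, 11^128 ≡ 11086, 11^256 ≡ 9481, 11^512 ≡ 2806, 11^1024 ≡ 19471, 11^2048 ≡ 4321, 11^4096 ≡ 871.
6611 = 4096 + 2048 + 256 + 128 + 64 + 16 + 2 + 1, so 11^6611 ≡ 871·4321·9481·11086·4096·16246·121·11 ≡ 20681 (mod 26445).
x_0 = 20681.
x_1 = 20681^2 mod 26445 = 8776.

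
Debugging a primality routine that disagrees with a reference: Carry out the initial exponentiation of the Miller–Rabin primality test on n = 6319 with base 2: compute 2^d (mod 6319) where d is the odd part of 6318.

n − 1 = 6318 = 2^1 · 3159, so s = 1 and d = 3159.
By repeated squaring, 2^3159 ≡ 3920 (mod 6319).

3920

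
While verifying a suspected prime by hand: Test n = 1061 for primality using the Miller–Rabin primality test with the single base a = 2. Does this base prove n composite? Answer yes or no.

no

n − 1 = 1060 = 2^2 · 265, so s = 2 and d = 265.
x_0 = 2^265 mod 1061 = 958.
x_0 is neither 1 nor 1060, so continue squaring.
x_1 = 958^2 mod 1061 = 1060.
x_1 ≡ −1, so 2 is not a witness.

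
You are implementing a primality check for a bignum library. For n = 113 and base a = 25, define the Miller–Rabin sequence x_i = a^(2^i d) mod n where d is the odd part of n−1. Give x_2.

112

n − 1 = 112 = 2^4 · 7, so s = 4 and d = 7.
By repeated squaring, 25^7 ≡ 69 (mod 113).
x_0 = 69.
x_1 = 69^2 mod 113 = 15.
x_2 = 15^2 mod 113 = 112.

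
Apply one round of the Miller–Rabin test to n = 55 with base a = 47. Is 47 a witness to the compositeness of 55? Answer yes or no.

n − 1 = 54 = 2^1 · 27, so s = 1 and d = 27.
x_0 = 47^27 mod 55 = 53.
x_0 ∉ {1, 54} and s = 1, so 47 is a Miller–Rabin witness and 55 is composite.

yes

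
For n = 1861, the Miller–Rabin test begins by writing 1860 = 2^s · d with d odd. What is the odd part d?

Halving: 1860 → 930 → 465; 465 is odd.
So 1860 = 2^2 · 465.

465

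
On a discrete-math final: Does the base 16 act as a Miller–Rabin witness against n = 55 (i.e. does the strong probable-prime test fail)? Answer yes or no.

yes

n − 1 = 54 = 2^1 · 27, so s = 1 and d = 27.
x_0 = 16^27 mod 55 = 36.
x_0 ∉ {1, 54} and s = 1, so 16 is a Miller–Rabin witness and 55 is composite.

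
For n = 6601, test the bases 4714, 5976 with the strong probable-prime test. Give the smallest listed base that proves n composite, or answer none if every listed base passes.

n − 1 = 6600 = 2^3 · 825, so s = 3 and d = 825.
Base 4714: x_0 = 4714^825 mod 6601 = 6600. x_0 = 6600 ≡ −1, so 4714 is not a witness.
Base 5976: x_0 = 5976^825 mod 6601 = 6600. x_0 = 6600 ≡ −1, so 5976 is not a witness.
No listed base is a witness for 6601.

none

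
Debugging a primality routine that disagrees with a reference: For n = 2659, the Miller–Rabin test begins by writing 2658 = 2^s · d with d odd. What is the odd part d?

1329

Halving: 2658 → 1329; 1329 is odd.
So 2658 = 2^1 · 1329.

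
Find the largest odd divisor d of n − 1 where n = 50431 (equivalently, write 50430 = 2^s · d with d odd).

Halving: 50430 → 25215; 25215 is odd.
So 50430 = 2^1 · 25215.

25215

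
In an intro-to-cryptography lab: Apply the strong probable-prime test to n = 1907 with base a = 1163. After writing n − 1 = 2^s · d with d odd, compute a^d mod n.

1906

n − 1 = 1906 = 2^1 · 953, so s = 1 and d = 953.
1163^953 mod 1907 = 1906.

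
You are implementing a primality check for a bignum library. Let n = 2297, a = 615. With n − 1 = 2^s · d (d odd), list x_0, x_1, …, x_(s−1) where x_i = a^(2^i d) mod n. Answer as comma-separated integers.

n − 1 = 2296 = 2^3 · 287, so s = 3 and d = 287.
x_0 = 615^287 mod 2297 = 1932.
x_1 = 1932^2 mod 2297 = 2296.
x_2 = 2296^2 mod 2297 = 1.

1932, 2296, 1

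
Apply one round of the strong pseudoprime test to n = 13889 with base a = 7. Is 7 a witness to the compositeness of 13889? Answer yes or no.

n − 1 = 13888 = 2^6 · 217, so s = 6 and d = 217.
x_0 = 7^217 mod 13889 = 2458.
x_0 is neither 1 nor 13888, so continue squaring.
x_1 = 2458^2 mod 13889 = 49.
x_2 = 49^2 mod 13889 = 2401.
x_3 = 2401^2 mod 13889 = 866.
x_4 = 866^2 mod 13889 = 13839.
x_5 = 13839^2 mod 13889 = 2500.
Reached i = s−1 = 5 without hitting −1: 7 is a Miller–Rabin witness and 13889 is composite.

yes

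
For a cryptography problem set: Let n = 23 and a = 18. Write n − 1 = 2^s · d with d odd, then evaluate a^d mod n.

n − 1 = 22 = 2^1 · 11, so s = 1 and d = 11.
Repeated squaring mod 23: 18^1 ≡ 18, 18^2 ≡ 2, 18^4 ≡ 4, 18^8 ≡ 16.
11 = 8 + 2 + 1, so 18^11 ≡ 16·2·18 ≡ 1 (mod 23).

1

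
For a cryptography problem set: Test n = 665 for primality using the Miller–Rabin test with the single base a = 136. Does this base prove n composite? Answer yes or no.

n − 1 = 664 = 2^3 · 83, so s = 3 and d = 83.
Repeated squaring mod 665: 136^1 ≡ 136, 136^2 ≡ 541, 136^4 ≡ 81, 136^8 ≡ 576, 136^16 ≡ 606, 136^32 ≡ 156, 136^64 ≡ 396.
83 = 64 + 16 + 2 + 1, so 136^83 ≡ 396·606·541·136 ≡ 656 (mod 665).
x_0 = 136^83 mod 665 = 656.
x_0 is neither 1 nor 664, so continue squaring.
x_1 = 656^2 mod 665 = 81.
x_2 = 81^2 mod 665 = 576.
Reached i = s−1 = 2 without hitting −1: 136 is a Miller–Rabin witness and 665 is composite.

yes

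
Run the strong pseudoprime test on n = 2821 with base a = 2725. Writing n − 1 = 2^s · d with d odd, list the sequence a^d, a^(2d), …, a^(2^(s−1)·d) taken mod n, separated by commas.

n − 1 = 2820 = 2^2 · 705, so s = 2 and d = 705.
x_0 = 2725^705 mod 2821 = 1737.
x_1 = 1737^2 mod 2821 = 1520.

1737, 1520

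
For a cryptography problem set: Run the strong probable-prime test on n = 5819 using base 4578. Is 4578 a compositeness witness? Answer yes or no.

n − 1 = 5818 = 2^1 · 2909, so s = 1 and d = 2909.
x_0 = 4578^2909 mod 5819 = 622.
x_0 ∉ {1, 5818} and s = 1, so 4578 is a Miller–Rabin witness and 5819 is composite.

yes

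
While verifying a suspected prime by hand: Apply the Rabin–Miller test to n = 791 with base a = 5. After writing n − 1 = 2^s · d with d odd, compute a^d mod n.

n − 1 = 790 = 2^1 · 395, so s = 1 and d = 395.
Repeated squaring mod 791: 5^1 ≡ 5, 5^2 ≡ 25, 5^4 ≡ 625, 5^8 ≡ 662, 5^16 ≡ 30, 5^32 ≡ 109, 5^64 ≡ 16, 5^128 ≡ 256, 5^256 ≡ 674.
395 = 256 + 128 + 8 + 2 + 1, so 5^395 ≡ 674·256·662·25·5 ≡ 101 (mod 791).

101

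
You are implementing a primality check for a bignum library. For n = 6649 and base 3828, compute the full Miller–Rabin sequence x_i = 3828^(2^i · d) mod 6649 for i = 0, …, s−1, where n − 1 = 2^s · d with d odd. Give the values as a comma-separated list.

4907, 2620, 2632

n − 1 = 6648 = 2^3 · 831, so s = 3 and d = 831.
x_0 = 3828^831 mod 6649 = 4907.
x_1 = 4907^2 mod 6649 = 2620.
x_2 = 2620^2 mod 6649 = 2632.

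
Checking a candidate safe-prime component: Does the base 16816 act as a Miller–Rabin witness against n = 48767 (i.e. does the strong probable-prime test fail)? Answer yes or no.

n − 1 = 48766 = 2^1 · 24383, so s = 1 and d = 24383.
By repeated squaring, 16816^24383 ≡ 1 (mod 48767).
x_0 = 16816^24383 mod 48767 = 1.
x_0 = 1, so 16816 is not a witness.

no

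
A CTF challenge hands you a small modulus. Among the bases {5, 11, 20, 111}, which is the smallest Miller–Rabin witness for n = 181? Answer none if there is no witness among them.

none

n − 1 = 180 = 2^2 · 45, so s = 2 and d = 45.
Base 5: x_0 = 5^45 mod 181 = 1. x_0 = 1, so 5 is not a witness.
Base 11: x_0 = 11^45 mod 181 = 180. x_0 = 180 ≡ −1, so 11 is not a witness.
Base 20: x_0 = 20^45 mod 181 = 180. x_0 = 180 ≡ −1, so 20 is not a witness.
Base 111: x_0 = 111^45 mod 181 = 180. x_0 = 180 ≡ −1, so 111 is not a witness.
No listed base is a witness for 181.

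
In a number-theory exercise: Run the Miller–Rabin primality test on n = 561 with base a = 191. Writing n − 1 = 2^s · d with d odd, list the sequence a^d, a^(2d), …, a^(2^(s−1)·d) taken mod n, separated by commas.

353, 67, 1, 1

n − 1 = 560 = 2^4 · 35, so s = 4 and d = 35.
x_0 = 191^35 mod 561 = 353.
x_1 = 353^2 mod 561 = 67.
x_2 = 67^2 mod 561 = 1.
x_3 = 1^2 mod 561 = 1.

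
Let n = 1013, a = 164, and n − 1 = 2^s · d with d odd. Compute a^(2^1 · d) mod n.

n − 1 = 1012 = 2^2 · 253, so s = 2 and d = 253.
x_0 = 164^253 mod 1013 = 45.
x_1 = 45^2 mod 1013 = 1012.

1012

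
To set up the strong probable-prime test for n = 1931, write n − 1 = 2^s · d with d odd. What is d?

965

Halving: 1930 → 965; 965 is odd.
So 1930 = 2^1 · 965.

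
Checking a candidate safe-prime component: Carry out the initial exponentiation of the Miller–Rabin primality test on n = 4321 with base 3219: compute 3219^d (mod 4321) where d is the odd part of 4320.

3799

n − 1 = 4320 = 2^5 · 135, so s = 5 and d = 135.
3219^135 mod 4321 = 3799.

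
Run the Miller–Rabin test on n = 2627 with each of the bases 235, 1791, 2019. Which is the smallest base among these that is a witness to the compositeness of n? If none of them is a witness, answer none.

235

n − 1 = 2626 = 2^1 · 1313, so s = 1 and d = 1313.
Base 235: x_0 = 235^1313 mod 2627 = 646. x_0 ∉ {1, 2626} and s = 1, so 235 is a Miller–Rabin witness and 2627 is composite.
Base 1791: x_0 = 1791^1313 mod 2627 = 217. x_0 ∉ {1, 2626} and s = 1, so 1791 is a Miller–Rabin witness and 2627 is composite.
Base 2019: x_0 = 2019^1313 mod 2627 = 1473. x_0 ∉ {1, 2626} and s = 1, so 2019 is a Miller–Rabin witness and 2627 is composite.
The smallest witness among the given bases is 235.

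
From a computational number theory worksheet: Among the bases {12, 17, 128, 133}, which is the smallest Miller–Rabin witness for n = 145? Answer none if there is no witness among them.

n − 1 = 144 = 2^4 · 9, so s = 4 and d = 9.
Base 12: x_0 = 12^9 mod 145 = 12. x_0 is neither 1 nor 144, so continue squaring. x_1 = 12^2 mod 145 = 144. x_1 ≡ −1, so 12 is not a witness.
Base 17: x_0 = 17^9 mod 145 = 17. x_0 is neither 1 nor 144, so continue squaring. x_1 = 17^2 mod 145 = 144. x_1 ≡ −1, so 17 is not a witness.
Base 128: x_0 = 128^9 mod 145 = 128. x_0 is neither 1 nor 144, so continue squaring. x_1 = 128^2 mod 145 = 144. x_1 ≡ −1, so 128 is not a witness.
Base 133: x_0 = 133^9 mod 145 = 133. x_0 is neither 1 nor 144, so continue squaring. x_1 = 133^2 mod 145 = 144. x_1 ≡ −1, so 133 is not a witness.
No listed base is a witness for 145.

none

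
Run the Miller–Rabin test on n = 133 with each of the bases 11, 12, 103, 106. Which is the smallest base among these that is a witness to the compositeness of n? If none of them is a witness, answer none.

n − 1 = 132 = 2^2 · 33, so s = 2 and d = 33.
Base 11: x_0 = 11^33 mod 133 = 1. x_0 = 1, so 11 is not a witness.
Base 12: x_0 = 12^33 mod 133 = 132. x_0 = 132 ≡ −1, so 12 is not a witness.
Base 103: x_0 = 103^33 mod 133 = 132. x_0 = 132 ≡ −1, so 103 is not a witness.
Base 106: x_0 = 106^33 mod 133 = 1. x_0 = 1, so 106 is not a witness.
No listed base is a witness for 133.

none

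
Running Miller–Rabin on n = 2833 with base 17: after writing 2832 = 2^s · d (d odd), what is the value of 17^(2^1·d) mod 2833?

n − 1 = 2832 = 2^4 · 177, so s = 4 and d = 177.
x_0 = 17^177 mod 2833 = 1088.
x_1 = 1088^2 mod 2833 = 2383.

2383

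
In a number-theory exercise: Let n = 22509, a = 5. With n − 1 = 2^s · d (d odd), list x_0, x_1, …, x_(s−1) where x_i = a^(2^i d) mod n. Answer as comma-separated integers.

16994, 5566

n − 1 = 22508 = 2^2 · 5627, so s = 2 and d = 5627.
x_0 = 5^5627 mod 22509 = 16994.
x_1 = 16994^2 mod 22509 = 5566.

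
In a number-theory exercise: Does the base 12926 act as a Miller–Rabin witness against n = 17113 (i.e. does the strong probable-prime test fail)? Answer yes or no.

yes

n − 1 = 17112 = 2^3 · 2139, so s = 3 and d = 2139.
x_0 = 12926^2139 mod 17113 = 10463.
x_0 is neither 1 nor 17112, so continue squaring.
x_1 = 10463^2 mod 17113 = 2508.
x_2 = 2508^2 mod 17113 = 9593.
Reached i = s−1 = 2 without hitting −1: 12926 is a Miller–Rabin witness and 17113 is composite.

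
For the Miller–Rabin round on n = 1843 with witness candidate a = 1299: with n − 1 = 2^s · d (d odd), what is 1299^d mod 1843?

1198

n − 1 = 1842 = 2^1 · 921, so s = 1 and d = 921.
Repeated squaring mod 1843: 1299^1 ≡ 1299, 1299^2 ≡ 1056, 1299^4 ≡ 121, 1299^8 ≡ 1740, 1299^16 ≡ 1394, 1299^32 ≡ 714, 1299^64 ≡ 1128, 1299^128 ≡ 714, 1299^256 ≡ 1128, 1299^512 ≡ 714.
921 = 512 + 256 + 128 + 16 + 8 + 1, so 1299^921 ≡ 714·1128·714·1394·1740·1299 ≡ 1198 (mod 1843).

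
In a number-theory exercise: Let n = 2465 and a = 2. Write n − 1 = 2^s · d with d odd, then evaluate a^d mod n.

1902

n − 1 = 2464 = 2^5 · 77, so s = 5 and d = 77.
2^77 mod 2465 = 1902.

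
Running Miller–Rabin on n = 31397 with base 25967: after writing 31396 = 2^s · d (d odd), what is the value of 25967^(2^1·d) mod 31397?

1

n − 1 = 31396 = 2^2 · 7849, so s = 2 and d = 7849.
x_0 = 25967^7849 mod 31397 = 1.
x_1 = 1^2 mod 31397 = 1.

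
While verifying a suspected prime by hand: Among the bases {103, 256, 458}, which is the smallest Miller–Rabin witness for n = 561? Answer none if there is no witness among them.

none

n − 1 = 560 = 2^4 · 35, so s = 4 and d = 35.
Base 103: x_0 = 103^35 mod 561 = 1. x_0 = 1, so 103 is not a witness.
Base 256: x_0 = 256^35 mod 561 = 1. x_0 = 1, so 256 is not a witness.
Base 458: x_0 = 458^35 mod 561 = 560. x_0 = 560 ≡ −1, so 458 is not a witness.
No listed base is a witness for 561.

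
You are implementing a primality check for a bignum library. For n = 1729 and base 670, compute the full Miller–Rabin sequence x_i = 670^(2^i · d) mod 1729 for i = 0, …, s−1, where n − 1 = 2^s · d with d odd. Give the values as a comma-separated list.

n − 1 = 1728 = 2^6 · 27, so s = 6 and d = 27.
x_0 = 670^27 mod 1729 = 1084.
x_1 = 1084^2 mod 1729 = 1065.
x_2 = 1065^2 mod 1729 = 1.
x_3 = 1^2 mod 1729 = 1.
x_4 = 1^2 mod 1729 = 1.
x_5 = 1^2 mod 1729 = 1.

1084, 1065, 1, 1, 1, 1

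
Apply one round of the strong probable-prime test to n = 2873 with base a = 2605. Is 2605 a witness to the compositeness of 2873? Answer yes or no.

n − 1 = 2872 = 2^3 · 359, so s = 3 and d = 359.
x_0 = 2605^359 mod 2873 = 268.
x_0 is neither 1 nor 2872, so continue squaring.
x_1 = 268^2 mod 2873 = 2872.
x_1 ≡ −1, so 2605 is not a witness.

no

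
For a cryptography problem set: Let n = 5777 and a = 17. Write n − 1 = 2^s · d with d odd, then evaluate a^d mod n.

4813

n − 1 = 5776 = 2^4 · 361, so s = 4 and d = 361.
17^361 mod 5777 = 4813.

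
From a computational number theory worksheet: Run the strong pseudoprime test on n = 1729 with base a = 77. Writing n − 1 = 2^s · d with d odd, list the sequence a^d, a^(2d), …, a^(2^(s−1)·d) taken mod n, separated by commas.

n − 1 = 1728 = 2^6 · 27, so s = 6 and d = 27.
x_0 = 77^27 mod 1729 = 77.
x_1 = 77^2 mod 1729 = 742.
x_2 = 742^2 mod 1729 = 742.
x_3 = 742^2 mod 1729 = 742.
x_4 = 742^2 mod 1729 = 742.
x_5 = 742^2 mod 1729 = 742.

77, 742, 742, 742, 742, 742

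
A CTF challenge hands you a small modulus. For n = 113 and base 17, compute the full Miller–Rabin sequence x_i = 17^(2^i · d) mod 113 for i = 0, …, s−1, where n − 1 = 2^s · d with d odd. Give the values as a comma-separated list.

78, 95, 98, 112

n − 1 = 112 = 2^4 · 7, so s = 4 and d = 7.
x_0 = 17^7 mod 113 = 78.
x_1 = 78^2 mod 113 = 95.
x_2 = 95^2 mod 113 = 98.
x_3 = 98^2 mod 113 = 112.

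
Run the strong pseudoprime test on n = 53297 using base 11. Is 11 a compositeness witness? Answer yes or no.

n − 1 = 53296 = 2^4 · 3331, so s = 4 and d = 3331.
x_0 = 11^3331 mod 53297 = 12276.
x_0 is neither 1 nor 53296, so continue squaring.
x_1 = 12276^2 mod 53297 = 29557.
x_2 = 29557^2 mod 53297 = 25122.
x_3 = 25122^2 mod 53297 = 25107.
Reached i = s−1 = 3 without hitting −1: 11 is a Miller–Rabin witness and 53297 is composite.

yes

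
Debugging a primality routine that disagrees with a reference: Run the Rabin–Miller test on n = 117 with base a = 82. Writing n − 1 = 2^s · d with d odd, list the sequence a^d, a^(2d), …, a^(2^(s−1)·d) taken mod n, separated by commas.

10, 100

n − 1 = 116 = 2^2 · 29, so s = 2 and d = 29.
x_0 = 82^29 mod 117 = 10.
x_1 = 10^2 mod 117 = 100.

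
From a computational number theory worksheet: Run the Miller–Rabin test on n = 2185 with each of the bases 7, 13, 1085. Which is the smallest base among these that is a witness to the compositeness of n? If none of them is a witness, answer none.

n − 1 = 2184 = 2^3 · 273, so s = 3 and d = 273.
Base 7: x_0 = 7^273 mod 2185 = 1027. x_0 is neither 1 nor 2184, so continue squaring. x_1 = 1027^2 mod 2185 = 1559. x_2 = 1559^2 mod 2185 = 761. Reached i = s−1 = 2 without hitting −1: 7 is a Miller–Rabin witness and 2185 is composite.
Base 13: x_0 = 13^273 mod 2185 = 1038. x_0 is neither 1 nor 2184, so continue squaring. x_1 = 1038^2 mod 2185 = 239. x_2 = 239^2 mod 2185 = 311. Reached i = s−1 = 2 without hitting −1: 13 is a Miller–Rabin witness and 2185 is composite.
Base 1085: x_0 = 1085^273 mod 2185 = 2060. x_0 is neither 1 nor 2184, so continue squaring. x_1 = 2060^2 mod 2185 = 330. x_2 = 330^2 mod 2185 = 1835. Reached i = s−1 = 2 without hitting −1: 1085 is a Miller–Rabin witness and 2185 is composite.
The smallest witness among the given bases is 7.

7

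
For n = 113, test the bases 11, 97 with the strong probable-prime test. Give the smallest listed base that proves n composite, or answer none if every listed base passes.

none

n − 1 = 112 = 2^4 · 7, so s = 4 and d = 7.
Base 11: x_0 = 11^7 mod 113 = 95. x_0 is neither 1 nor 112, so continue squaring. x_1 = 95^2 mod 113 = 98. x_2 = 98^2 mod 113 = 112. x_2 ≡ −1, so 11 is not a witness.
Base 97: x_0 = 97^7 mod 113 = 112. x_0 = 112 ≡ −1, so 97 is not a witness.
No listed base is a witness for 113.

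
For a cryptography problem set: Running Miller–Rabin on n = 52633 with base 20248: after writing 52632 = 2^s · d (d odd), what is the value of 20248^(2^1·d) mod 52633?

n − 1 = 52632 = 2^3 · 6579, so s = 3 and d = 6579.
x_0 = 20248^6579 mod 52633 = 49029.
x_1 = 49029^2 mod 52633 = 41098.

41098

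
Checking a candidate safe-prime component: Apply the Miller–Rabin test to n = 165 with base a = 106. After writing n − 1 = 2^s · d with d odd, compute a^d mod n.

n − 1 = 164 = 2^2 · 41, so s = 2 and d = 41.
106^41 mod 165 = 106.

106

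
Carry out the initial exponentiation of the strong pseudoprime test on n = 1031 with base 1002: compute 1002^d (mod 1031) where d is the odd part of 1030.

1030

n − 1 = 1030 = 2^1 · 515, so s = 1 and d = 515.
Repeated squaring mod 1031: 1002^1 ≡ 1002, 1002^2 ≡ 841, 1002^4 ≡ 15, 1002^8 ≡ 225, 1002^16 ≡ 106, 1002^32 ≡ 926, 1002^64 ≡ 715, 1002^128 ≡ 880, 1002^256 ≡ 119, 1002^512 ≡ 758.
515 = 512 + 2 + 1, so 1002^515 ≡ 758·841·1002 ≡ 1030 (mod 1031).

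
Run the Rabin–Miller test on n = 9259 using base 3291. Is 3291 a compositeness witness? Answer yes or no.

yes

n − 1 = 9258 = 2^1 · 4629, so s = 1 and d = 4629.
x_0 = 3291^4629 mod 9259 = 4231.
x_0 ∉ {1, 9258} and s = 1, so 3291 is a Miller–Rabin witness and 9259 is composite.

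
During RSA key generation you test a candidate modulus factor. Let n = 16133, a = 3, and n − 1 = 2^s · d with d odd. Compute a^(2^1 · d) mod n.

n − 1 = 16132 = 2^2 · 4033, so s = 2 and d = 4033.
x_0 = 3^4033 mod 16133 = 3.
x_1 = 3^2 mod 16133 = 9.

9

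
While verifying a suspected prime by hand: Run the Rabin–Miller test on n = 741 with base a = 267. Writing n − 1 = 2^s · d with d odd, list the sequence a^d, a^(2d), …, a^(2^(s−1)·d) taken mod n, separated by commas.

n − 1 = 740 = 2^2 · 185, so s = 2 and d = 185.
x_0 = 267^185 mod 741 = 609.
x_1 = 609^2 mod 741 = 381.

609, 381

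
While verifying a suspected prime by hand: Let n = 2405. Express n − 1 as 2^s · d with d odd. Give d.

Halving: 2404 → 1202 → 601; 601 is odd.
So 2404 = 2^2 · 601.

601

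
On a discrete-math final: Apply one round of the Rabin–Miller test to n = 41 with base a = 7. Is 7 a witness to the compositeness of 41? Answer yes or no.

n − 1 = 40 = 2^3 · 5, so s = 3 and d = 5.
By repeated squaring, 7^5 ≡ 38 (mod 41).
x_0 = 7^5 mod 41 = 38.
x_0 is neither 1 nor 40, so continue squaring.
x_1 = 38^2 mod 41 = 9.
x_2 = 9^2 mod 41 = 40.
x_2 ≡ −1, so 7 is not a witness.

no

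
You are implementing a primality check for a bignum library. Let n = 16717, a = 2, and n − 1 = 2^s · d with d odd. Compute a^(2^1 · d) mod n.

n − 1 = 16716 = 2^2 · 4179, so s = 2 and d = 4179.
x_0 = 2^4179 mod 16717 = 12710.
x_1 = 12710^2 mod 16717 = 7729.

7729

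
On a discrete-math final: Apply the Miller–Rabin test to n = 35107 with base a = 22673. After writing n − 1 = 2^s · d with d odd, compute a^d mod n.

n − 1 = 35106 = 2^1 · 17553, so s = 1 and d = 17553.
Repeated squaring mod 35107: 22673^1 ≡ 22673, 22673^2 ≡ 28235, 22673^4 ≡ 5469, 22673^8 ≡ 33904, 22673^16 ≡ 7822, 22673^32 ≡ 27290, 22673^64 ≡ 19309, 22673^128 ≡ 1141, 22673^256 ≡ 2922, 22673^512 ≡ 7083, 22673^1024 ≡ 986, 22673^2048 ≡ 24307, 22673^4096 ≡ 14546, 22673^8192 ≡ 31334, 22673^16384 ≡ 17194.
17553 = 16384 + 1024 + 128 + 16 + 1, so 22673^17553 ≡ 17194·986·1141·7822·22673 ≡ 35106 (mod 35107).

35106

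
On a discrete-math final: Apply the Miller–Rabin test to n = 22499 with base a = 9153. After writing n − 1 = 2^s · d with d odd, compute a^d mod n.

n − 1 = 22498 = 2^1 · 11249, so s = 1 and d = 11249.
By repeated squaring, 9153^11249 ≡ 15113 (mod 22499).

15113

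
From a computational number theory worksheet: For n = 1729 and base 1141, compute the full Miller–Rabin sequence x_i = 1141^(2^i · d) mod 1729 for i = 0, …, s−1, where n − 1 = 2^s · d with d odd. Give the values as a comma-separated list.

n − 1 = 1728 = 2^6 · 27, so s = 6 and d = 27.
x_0 = 1141^27 mod 1729 = 77.
x_1 = 77^2 mod 1729 = 742.
x_2 = 742^2 mod 1729 = 742.
x_3 = 742^2 mod 1729 = 742.
x_4 = 742^2 mod 1729 = 742.
x_5 = 742^2 mod 1729 = 742.

77, 742, 742, 742, 742, 742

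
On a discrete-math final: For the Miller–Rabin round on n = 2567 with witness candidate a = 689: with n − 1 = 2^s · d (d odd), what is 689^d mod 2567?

491

n − 1 = 2566 = 2^1 · 1283, so s = 1 and d = 1283.
Repeated squaring mod 2567: 689^1 ≡ 689, 689^2 ≡ 2393, 689^4 ≡ 2039, 689^8 ≡ 1548, 689^16 ≡ 1293, 689^32 ≡ 732, 689^64 ≡ 1888, 689^128 ≡ 1548, 689^256 ≡ 1293, 689^512 ≡ 732, 689^1024 ≡ 1888.
1283 = 1024 + 256 + 2 + 1, so 689^1283 ≡ 1888·1293·2393·689 ≡ 491 (mod 2567).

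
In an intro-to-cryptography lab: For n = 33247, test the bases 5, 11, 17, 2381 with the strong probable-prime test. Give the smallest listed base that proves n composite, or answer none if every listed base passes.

none

n − 1 = 33246 = 2^1 · 16623, so s = 1 and d = 16623.
Base 5: x_0 = 5^16623 mod 33247 = 33246. x_0 = 33246 ≡ −1, so 5 is not a witness.
Base 11: x_0 = 11^16623 mod 33247 = 33246. x_0 = 33246 ≡ −1, so 11 is not a witness.
Base 17: x_0 = 17^16623 mod 33247 = 33246. x_0 = 33246 ≡ −1, so 17 is not a witness.
Base 2381: x_0 = 2381^16623 mod 33247 = 1. x_0 = 1, so 2381 is not a witness.
No listed base is a witness for 33247.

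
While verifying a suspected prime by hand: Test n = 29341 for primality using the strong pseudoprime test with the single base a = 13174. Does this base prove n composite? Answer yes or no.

no

n − 1 = 29340 = 2^2 · 7335, so s = 2 and d = 7335.
x_0 = 13174^7335 mod 29341 = 15361.
x_0 is neither 1 nor 29340, so continue squaring.
x_1 = 15361^2 mod 29341 = 29340.
x_1 ≡ −1, so 13174 is not a witness.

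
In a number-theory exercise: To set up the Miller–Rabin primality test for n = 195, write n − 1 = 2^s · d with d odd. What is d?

97

Halving: 194 → 97; 97 is odd.
So 194 = 2^1 · 97.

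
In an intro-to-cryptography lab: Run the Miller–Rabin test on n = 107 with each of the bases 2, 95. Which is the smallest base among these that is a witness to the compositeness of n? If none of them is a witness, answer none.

n − 1 = 106 = 2^1 · 53, so s = 1 and d = 53.
Base 2: x_0 = 2^53 mod 107 = 106. x_0 = 106 ≡ −1, so 2 is not a witness.
Base 95: x_0 = 95^53 mod 107 = 106. x_0 = 106 ≡ −1, so 95 is not a witness.
No listed base is a witness for 107.

none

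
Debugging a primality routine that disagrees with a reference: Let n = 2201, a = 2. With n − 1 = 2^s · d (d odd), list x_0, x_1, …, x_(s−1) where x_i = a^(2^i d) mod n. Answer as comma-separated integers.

1582, 187, 1954

n − 1 = 2200 = 2^3 · 275, so s = 3 and d = 275.
x_0 = 2^275 mod 2201 = 1582.
x_1 = 1582^2 mod 2201 = 187.
x_2 = 187^2 mod 2201 = 1954.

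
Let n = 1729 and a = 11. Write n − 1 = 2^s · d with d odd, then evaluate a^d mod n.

n − 1 = 1728 = 2^6 · 27, so s = 6 and d = 27.
11^27 mod 1729 = 1331.

1331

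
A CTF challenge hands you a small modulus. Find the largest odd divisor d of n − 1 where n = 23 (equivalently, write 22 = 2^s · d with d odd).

11

Halving: 22 → 11; 11 is odd.
So 22 = 2^1 · 11.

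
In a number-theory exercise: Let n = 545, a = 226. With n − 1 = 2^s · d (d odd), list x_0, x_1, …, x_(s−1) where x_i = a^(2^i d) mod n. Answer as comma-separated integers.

n − 1 = 544 = 2^5 · 17, so s = 5 and d = 17.
x_0 = 226^17 mod 545 = 286.
x_1 = 286^2 mod 545 = 46.
x_2 = 46^2 mod 545 = 481.
x_3 = 481^2 mod 545 = 281.
x_4 = 281^2 mod 545 = 481.

286, 46, 481, 281, 481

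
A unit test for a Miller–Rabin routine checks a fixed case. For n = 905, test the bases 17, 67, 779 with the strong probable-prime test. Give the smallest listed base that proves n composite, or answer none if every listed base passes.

17

n − 1 = 904 = 2^3 · 113, so s = 3 and d = 113.
Base 17: x_0 = 17^113 mod 905 = 817. x_0 is neither 1 nor 904, so continue squaring. x_1 = 817^2 mod 905 = 504. x_2 = 504^2 mod 905 = 616. Reached i = s−1 = 2 without hitting −1: 17 is a Miller–Rabin witness and 905 is composite.
Base 67: x_0 = 67^113 mod 905 = 607. x_0 is neither 1 nor 904, so continue squaring. x_1 = 607^2 mod 905 = 114. x_2 = 114^2 mod 905 = 326. Reached i = s−1 = 2 without hitting −1: 67 is a Miller–Rabin witness and 905 is composite.
Base 779: x_0 = 779^113 mod 905 = 499. x_0 is neither 1 nor 904, so continue squaring. x_1 = 499^2 mod 905 = 126. x_2 = 126^2 mod 905 = 491. Reached i = s−1 = 2 without hitting −1: 779 is a Miller–Rabin witness and 905 is composite.
The smallest witness among the given bases is 17.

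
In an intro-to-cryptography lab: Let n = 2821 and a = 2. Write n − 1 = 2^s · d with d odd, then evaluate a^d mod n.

n − 1 = 2820 = 2^2 · 705, so s = 2 and d = 705.
Repeated squaring mod 2821: 2^1 ≡ 2, 2^2 ≡ 4, 2^4 ≡ 16, 2^8 ≡ 256, 2^16 ≡ 653, 2^32 ≡ 438, 2^64 ≡ 16, 2^128 ≡ 256, 2^256 ≡ 653, 2^512 ≡ 438.
705 = 512 + 128 + 64 + 1, so 2^705 ≡ 438·256·16·2 ≡ 2605 (mod 2821).

2605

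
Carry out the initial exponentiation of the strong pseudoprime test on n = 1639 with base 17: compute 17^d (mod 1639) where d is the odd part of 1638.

n − 1 = 1638 = 2^1 · 819, so s = 1 and d = 819.
17^819 mod 1639 = 1377.

1377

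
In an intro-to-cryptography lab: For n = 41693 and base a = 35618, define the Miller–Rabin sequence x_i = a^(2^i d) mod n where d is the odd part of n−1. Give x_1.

25653

n − 1 = 41692 = 2^2 · 10423, so s = 2 and d = 10423.
x_0 = 35618^10423 mod 41693 = 13314.
x_1 = 13314^2 mod 41693 = 25653.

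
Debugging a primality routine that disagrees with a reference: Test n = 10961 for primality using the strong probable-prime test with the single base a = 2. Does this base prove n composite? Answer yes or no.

yes

n − 1 = 10960 = 2^4 · 685, so s = 4 and d = 685.
x_0 = 2^685 mod 10961 = 8192.
x_0 is neither 1 nor 10960, so continue squaring.
x_1 = 8192^2 mod 10961 = 5622.
x_2 = 5622^2 mod 10961 = 6321.
x_3 = 6321^2 mod 10961 = 2196.
Reached i = s−1 = 3 without hitting −1: 2 is a Miller–Rabin witness and 10961 is composite.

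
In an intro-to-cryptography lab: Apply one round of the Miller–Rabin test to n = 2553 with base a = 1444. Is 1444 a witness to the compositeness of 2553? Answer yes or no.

no

n − 1 = 2552 = 2^3 · 319, so s = 3 and d = 319.
Repeated squaring mod 2553: 1444^1 ≡ 1444, 1444^2 ≡ 1888, 1444^4 ≡ 556, 1444^8 ≡ 223, 1444^16 ≡ 1222, 1444^32 ≡ 2332, 1444^64 ≡ 334, 1444^128 ≡ 1777, 1444^256 ≡ 2221.
319 = 256 + 32 + 16 + 8 + 4 + 2 + 1, so 1444^319 ≡ 2221·2332·1222·223·556·1888·1444 ≡ 1 (mod 2553).
x_0 = 1444^319 mod 2553 = 1.
x_0 = 1, so 1444 is not a witness.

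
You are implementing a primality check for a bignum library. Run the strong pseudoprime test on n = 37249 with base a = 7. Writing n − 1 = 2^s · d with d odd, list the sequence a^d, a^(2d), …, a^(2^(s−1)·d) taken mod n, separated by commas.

n − 1 = 37248 = 2^7 · 291, so s = 7 and d = 291.
x_0 = 7^291 mod 37249 = 15783.
x_1 = 15783^2 mod 37249 = 19026.
x_2 = 19026^2 mod 37249 = 2894.
x_3 = 2894^2 mod 37249 = 31460.
x_4 = 31460^2 mod 37249 = 25670.
x_5 = 25670^2 mod 37249 = 14090.
x_6 = 14090^2 mod 37249 = 28179.

15783, 19026, 2894, 31460, 25670, 14090, 28179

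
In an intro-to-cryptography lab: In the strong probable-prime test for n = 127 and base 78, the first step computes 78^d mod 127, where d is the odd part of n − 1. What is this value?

126

n − 1 = 126 = 2^1 · 63, so s = 1 and d = 63.
Repeated squaring mod 127: 78^1 ≡ 78, 78^2 ≡ 115, 78^4 ≡ 17, 78^8 ≡ 35, 78^16 ≡ 82, 78^32 ≡ 120.
63 = 32 + 16 + 8 + 4 + 2 + 1, so 78^63 ≡ 120·82·35·17·115·78 ≡ 126 (mod 127).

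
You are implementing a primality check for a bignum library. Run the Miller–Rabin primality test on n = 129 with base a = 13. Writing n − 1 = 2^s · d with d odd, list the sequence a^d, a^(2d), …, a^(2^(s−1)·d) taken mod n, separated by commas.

n − 1 = 128 = 2^7 · 1, so s = 7 and d = 1.
x_0 = 13^1 mod 129 = 13.
x_1 = 13^2 mod 129 = 40.
x_2 = 40^2 mod 129 = 52.
x_3 = 52^2 mod 129 = 124.
x_4 = 124^2 mod 129 = 25.
x_5 = 25^2 mod 129 = 109.
x_6 = 109^2 mod 129 = 13.

13, 40, 52, 124, 25, 109, 13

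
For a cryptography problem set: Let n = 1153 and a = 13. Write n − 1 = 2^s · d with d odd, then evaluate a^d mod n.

n − 1 = 1152 = 2^7 · 9, so s = 7 and d = 9.
13^9 mod 1153 = 943.

943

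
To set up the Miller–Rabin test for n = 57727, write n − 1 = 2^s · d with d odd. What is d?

Halving: 57726 → 28863; 28863 is odd.
So 57726 = 2^1 · 28863.

28863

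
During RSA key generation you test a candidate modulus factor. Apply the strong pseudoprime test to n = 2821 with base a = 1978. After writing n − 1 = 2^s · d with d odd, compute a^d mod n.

2605

n − 1 = 2820 = 2^2 · 705, so s = 2 and d = 705.
1978^705 mod 2821 = 2605.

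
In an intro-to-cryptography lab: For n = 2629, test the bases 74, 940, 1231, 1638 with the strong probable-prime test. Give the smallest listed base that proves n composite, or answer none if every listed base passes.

n − 1 = 2628 = 2^2 · 657, so s = 2 and d = 657.
Base 74: x_0 = 74^657 mod 2629 = 1751. x_0 is neither 1 nor 2628, so continue squaring. x_1 = 1751^2 mod 2629 = 587. Reached i = s−1 = 1 without hitting −1: 74 is a Miller–Rabin witness and 2629 is composite.
Base 940: x_0 = 940^657 mod 2629 = 410. x_0 is neither 1 nor 2628, so continue squaring. x_1 = 410^2 mod 2629 = 2473. Reached i = s−1 = 1 without hitting −1: 940 is a Miller–Rabin witness and 2629 is composite.
Base 1231: x_0 = 1231^657 mod 2629 = 2518. x_0 is neither 1 nor 2628, so continue squaring. x_1 = 2518^2 mod 2629 = 1805. Reached i = s−1 = 1 without hitting −1: 1231 is a Miller–Rabin witness and 2629 is composite.
Base 1638: x_0 = 1638^657 mod 2629 = 54. x_0 is neither 1 nor 2628, so continue squaring. x_1 = 54^2 mod 2629 = 287. Reached i = s−1 = 1 without hitting −1: 1638 is a Miller–Rabin witness and 2629 is composite.
The smallest witness among the given bases is 74.

74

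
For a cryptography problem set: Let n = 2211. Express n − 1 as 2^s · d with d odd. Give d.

1105

Halving: 2210 → 1105; 1105 is odd.
So 2210 = 2^1 · 1105.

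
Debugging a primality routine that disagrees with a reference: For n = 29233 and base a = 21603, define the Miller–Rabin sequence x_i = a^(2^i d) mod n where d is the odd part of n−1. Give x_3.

n − 1 = 29232 = 2^4 · 1827, so s = 4 and d = 1827.
x_0 = 21603^1827 mod 29233 = 25559.
x_1 = 25559^2 mod 29233 = 21863.
x_2 = 21863^2 mod 29233 = 1986.
x_3 = 1986^2 mod 29233 = 26974.

26974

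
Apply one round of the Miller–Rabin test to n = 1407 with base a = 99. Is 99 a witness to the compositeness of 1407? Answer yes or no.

n − 1 = 1406 = 2^1 · 703, so s = 1 and d = 703.
x_0 = 99^703 mod 1407 = 288.
x_0 ∉ {1, 1406} and s = 1, so 99 is a Miller–Rabin witness and 1407 is composite.

yes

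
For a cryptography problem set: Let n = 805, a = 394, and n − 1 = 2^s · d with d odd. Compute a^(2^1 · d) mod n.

246

n − 1 = 804 = 2^2 · 201, so s = 2 and d = 201.
x_0 = 394^201 mod 805 = 694.
x_1 = 694^2 mod 805 = 246.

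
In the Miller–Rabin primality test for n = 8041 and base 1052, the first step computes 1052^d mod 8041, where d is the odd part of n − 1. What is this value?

n − 1 = 8040 = 2^3 · 1005, so s = 3 and d = 1005.
Repeated squaring mod 8041: 1052^1 ≡ 1052, 1052^2 ≡ 5087, 1052^4 ≡ 1631, 1052^8 ≡ 6631, 1052^16 ≡ 1973, 1052^32 ≡ 885, 1052^64 ≡ 3248, 1052^128 ≡ 7753, 1052^256 ≡ 2534, 1052^512 ≡ 4438.
1005 = 512 + 256 + 128 + 64 + 32 + 8 + 4 + 1, so 1052^1005 ≡ 4438·2534·7753·3248·885·6631·1631·1052 ≡ 1957 (mod 8041).

1957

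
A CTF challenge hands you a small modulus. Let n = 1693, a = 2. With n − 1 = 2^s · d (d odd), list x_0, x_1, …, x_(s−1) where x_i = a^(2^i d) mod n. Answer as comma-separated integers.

n − 1 = 1692 = 2^2 · 423, so s = 2 and d = 423.
x_0 = 2^423 mod 1693 = 92.
x_1 = 92^2 mod 1693 = 1692.

92, 1692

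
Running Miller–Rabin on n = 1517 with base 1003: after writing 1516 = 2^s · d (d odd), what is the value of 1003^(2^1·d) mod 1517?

n − 1 = 1516 = 2^2 · 379, so s = 2 and d = 379.
x_0 = 1003^379 mod 1517 = 1299.
x_1 = 1299^2 mod 1517 = 497.

497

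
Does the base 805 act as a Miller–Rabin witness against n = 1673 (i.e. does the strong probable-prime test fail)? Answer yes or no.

yes

n − 1 = 1672 = 2^3 · 209, so s = 3 and d = 209.
Repeated squaring mod 1673: 805^1 ≡ 805, 805^2 ≡ 574, 805^4 ≡ 1568, 805^8 ≡ 987, 805^16 ≡ 483, 805^32 ≡ 742, 805^64 ≡ 147, 805^128 ≡ 1533.
209 = 128 + 64 + 16 + 1, so 805^209 ≡ 1533·147·483·805 ≡ 749 (mod 1673).
x_0 = 805^209 mod 1673 = 749.
x_0 is neither 1 nor 1672, so continue squaring.
x_1 = 749^2 mod 1673 = 546.
x_2 = 546^2 mod 1673 = 322.
Reached i = s−1 = 2 without hitting −1: 805 is a Miller–Rabin witness and 1673 is composite.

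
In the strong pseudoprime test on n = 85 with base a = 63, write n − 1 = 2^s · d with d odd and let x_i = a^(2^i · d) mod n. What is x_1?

n − 1 = 84 = 2^2 · 21, so s = 2 and d = 21.
Repeated squaring mod 85: 63^1 ≡ 63, 63^2 ≡ 59, 63^4 ≡ 81, 63^8 ≡ 16, 63^16 ≡ 1.
21 = 16 + 4 + 1, so 63^21 ≡ 1·81·63 ≡ 3 (mod 85).
x_0 = 3.
x_1 = 3^2 mod 85 = 9.

9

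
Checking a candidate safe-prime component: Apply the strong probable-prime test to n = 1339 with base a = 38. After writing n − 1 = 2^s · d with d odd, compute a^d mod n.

935

n − 1 = 1338 = 2^1 · 669, so s = 1 and d = 669.
Repeated squaring mod 1339: 38^1 ≡ 38, 38^2 ≡ 105, 38^4 ≡ 313, 38^8 ≡ 222, 38^16 ≡ 1080, 38^32 ≡ 131, 38^64 ≡ 1093, 38^128 ≡ 261, 38^256 ≡ 1171, 38^512 ≡ 105.
669 = 512 + 128 + 16 + 8 + 4 + 1, so 38^669 ≡ 105·261·1080·222·313·38 ≡ 935 (mod 1339).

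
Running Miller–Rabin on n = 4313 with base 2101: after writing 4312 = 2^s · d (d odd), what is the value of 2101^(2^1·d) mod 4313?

847

n − 1 = 4312 = 2^3 · 539, so s = 3 and d = 539.
x_0 = 2101^539 mod 4313 = 634.
x_1 = 634^2 mod 4313 = 847.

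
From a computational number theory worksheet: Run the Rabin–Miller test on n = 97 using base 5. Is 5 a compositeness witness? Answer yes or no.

no

n − 1 = 96 = 2^5 · 3, so s = 5 and d = 3.
x_0 = 5^3 mod 97 = 28.
x_0 is neither 1 nor 96, so continue squaring.
x_1 = 28^2 mod 97 = 8.
x_2 = 8^2 mod 97 = 64.
x_3 = 64^2 mod 97 = 22.
x_4 = 22^2 mod 97 = 96.
x_4 ≡ −1, so 5 is not a witness.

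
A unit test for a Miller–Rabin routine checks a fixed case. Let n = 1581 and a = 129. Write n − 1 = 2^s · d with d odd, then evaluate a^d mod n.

n − 1 = 1580 = 2^2 · 395, so s = 2 and d = 395.
Repeated squaring mod 1581: 129^1 ≡ 129, 129^2 ≡ 831, 129^4 ≡ 1245, 129^8 ≡ 645, 129^16 ≡ 222, 129^32 ≡ 273, 129^64 ≡ 222, 129^128 ≡ 273, 129^256 ≡ 222.
395 = 256 + 128 + 8 + 2 + 1, so 129^395 ≡ 222·273·645·831·129 ≡ 1482 (mod 1581).

1482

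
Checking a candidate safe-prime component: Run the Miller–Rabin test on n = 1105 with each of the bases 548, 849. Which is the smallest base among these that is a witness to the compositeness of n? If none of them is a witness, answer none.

none

n − 1 = 1104 = 2^4 · 69, so s = 4 and d = 69.
Base 548: x_0 = 548^69 mod 1105 = 1058. x_0 is neither 1 nor 1104, so continue squaring. x_1 = 1058^2 mod 1105 = 1104. x_1 ≡ −1, so 548 is not a witness.
Base 849: x_0 = 849^69 mod 1105 = 1104. x_0 = 1104 ≡ −1, so 849 is not a witness.
No listed base is a witness for 1105.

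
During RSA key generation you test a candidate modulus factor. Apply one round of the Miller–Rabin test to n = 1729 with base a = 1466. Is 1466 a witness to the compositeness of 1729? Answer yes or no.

n − 1 = 1728 = 2^6 · 27, so s = 6 and d = 27.
x_0 = 1466^27 mod 1729 = 1728.
x_0 = 1728 ≡ −1, so 1466 is not a witness.

no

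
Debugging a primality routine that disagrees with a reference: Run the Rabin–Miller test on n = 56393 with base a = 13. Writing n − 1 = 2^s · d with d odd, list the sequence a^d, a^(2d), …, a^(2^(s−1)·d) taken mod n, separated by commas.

n − 1 = 56392 = 2^3 · 7049, so s = 3 and d = 7049.
x_0 = 13^7049 mod 56393 = 28462.
x_1 = 28462^2 mod 56393 = 56392.
x_2 = 56392^2 mod 56393 = 1.

28462, 56392, 1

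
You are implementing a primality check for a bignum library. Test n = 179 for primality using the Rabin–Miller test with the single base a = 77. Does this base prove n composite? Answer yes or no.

n − 1 = 178 = 2^1 · 89, so s = 1 and d = 89.
Repeated squaring mod 179: 77^1 ≡ 77, 77^2 ≡ 22, 77^4 ≡ 126, 77^8 ≡ 124, 77^16 ≡ 161, 77^32 ≡ 145, 77^64 ≡ 82.
89 = 64 + 16 + 8 + 1, so 77^89 ≡ 82·161·124·77 ≡ 1 (mod 179).
x_0 = 77^89 mod 179 = 1.
x_0 = 1, so 77 is not a witness.

no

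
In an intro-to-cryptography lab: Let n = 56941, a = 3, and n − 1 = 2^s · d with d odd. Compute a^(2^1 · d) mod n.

n − 1 = 56940 = 2^2 · 14235, so s = 2 and d = 14235.
x_0 = 3^14235 mod 56941 = 56940.
x_1 = 56940^2 mod 56941 = 1.

1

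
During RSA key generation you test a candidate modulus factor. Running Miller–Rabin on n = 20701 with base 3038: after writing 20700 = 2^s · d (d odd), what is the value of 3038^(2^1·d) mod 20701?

6358

n − 1 = 20700 = 2^2 · 5175, so s = 2 and d = 5175.
x_0 = 3038^5175 mod 20701 = 13367.
x_1 = 13367^2 mod 20701 = 6358.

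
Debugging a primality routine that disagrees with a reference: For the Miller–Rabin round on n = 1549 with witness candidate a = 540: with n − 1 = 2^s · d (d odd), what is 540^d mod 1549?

1548

n − 1 = 1548 = 2^2 · 387, so s = 2 and d = 387.
540^387 mod 1549 = 1548.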